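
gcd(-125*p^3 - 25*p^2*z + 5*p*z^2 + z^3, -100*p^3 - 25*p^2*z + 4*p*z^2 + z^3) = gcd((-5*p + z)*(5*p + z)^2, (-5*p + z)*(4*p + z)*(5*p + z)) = -25*p^2 + z^2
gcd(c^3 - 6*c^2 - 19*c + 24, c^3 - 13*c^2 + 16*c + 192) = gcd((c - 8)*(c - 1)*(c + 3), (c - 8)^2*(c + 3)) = c^2 - 5*c - 24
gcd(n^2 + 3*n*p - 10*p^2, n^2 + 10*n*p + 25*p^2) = n + 5*p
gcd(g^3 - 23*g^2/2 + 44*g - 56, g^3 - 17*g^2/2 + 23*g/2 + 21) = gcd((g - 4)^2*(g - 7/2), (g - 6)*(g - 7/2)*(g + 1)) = g - 7/2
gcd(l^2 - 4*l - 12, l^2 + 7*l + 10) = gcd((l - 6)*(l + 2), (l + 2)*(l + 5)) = l + 2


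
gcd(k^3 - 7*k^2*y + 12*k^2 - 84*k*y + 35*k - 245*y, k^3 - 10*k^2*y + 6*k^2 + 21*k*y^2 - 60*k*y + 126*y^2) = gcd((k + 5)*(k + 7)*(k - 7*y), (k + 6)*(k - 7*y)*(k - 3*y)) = -k + 7*y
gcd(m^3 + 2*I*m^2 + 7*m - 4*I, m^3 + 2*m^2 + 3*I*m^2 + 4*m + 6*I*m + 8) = m^2 + 3*I*m + 4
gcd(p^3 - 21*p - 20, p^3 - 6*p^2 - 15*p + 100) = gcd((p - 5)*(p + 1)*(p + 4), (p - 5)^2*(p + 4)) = p^2 - p - 20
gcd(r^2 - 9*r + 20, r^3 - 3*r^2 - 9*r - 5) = r - 5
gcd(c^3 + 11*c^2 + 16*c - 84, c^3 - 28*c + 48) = c^2 + 4*c - 12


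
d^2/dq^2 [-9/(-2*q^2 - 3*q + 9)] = 18*(-4*q^2 - 6*q + (4*q + 3)^2 + 18)/(2*q^2 + 3*q - 9)^3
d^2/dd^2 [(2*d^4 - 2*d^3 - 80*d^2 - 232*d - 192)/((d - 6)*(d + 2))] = 4*(d^3 - 18*d^2 + 108*d - 360)/(d^3 - 18*d^2 + 108*d - 216)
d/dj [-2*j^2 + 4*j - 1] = 4 - 4*j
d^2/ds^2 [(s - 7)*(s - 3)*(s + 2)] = 6*s - 16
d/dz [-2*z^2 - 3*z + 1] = -4*z - 3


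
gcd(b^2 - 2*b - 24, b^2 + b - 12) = b + 4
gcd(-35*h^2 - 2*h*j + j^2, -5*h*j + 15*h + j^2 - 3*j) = 1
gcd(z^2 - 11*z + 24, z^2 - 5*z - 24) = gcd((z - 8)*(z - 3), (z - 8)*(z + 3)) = z - 8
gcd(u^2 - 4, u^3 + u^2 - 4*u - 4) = u^2 - 4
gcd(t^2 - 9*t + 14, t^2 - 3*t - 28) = t - 7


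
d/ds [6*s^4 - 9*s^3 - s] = 24*s^3 - 27*s^2 - 1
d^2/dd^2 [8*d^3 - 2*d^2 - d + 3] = 48*d - 4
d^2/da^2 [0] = 0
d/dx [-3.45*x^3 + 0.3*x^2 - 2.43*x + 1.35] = -10.35*x^2 + 0.6*x - 2.43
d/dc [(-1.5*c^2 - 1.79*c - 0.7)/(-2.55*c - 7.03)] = (3.825*c^2 + 21.09*c + 10.7987)/(6.5025*c^2 + 35.853*c + 49.4209)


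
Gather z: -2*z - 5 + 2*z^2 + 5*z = 2*z^2 + 3*z - 5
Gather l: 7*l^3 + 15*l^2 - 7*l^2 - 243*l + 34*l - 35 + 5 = 7*l^3 + 8*l^2 - 209*l - 30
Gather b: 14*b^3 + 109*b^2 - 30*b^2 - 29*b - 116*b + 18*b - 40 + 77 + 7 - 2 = 14*b^3 + 79*b^2 - 127*b + 42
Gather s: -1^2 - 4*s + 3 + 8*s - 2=4*s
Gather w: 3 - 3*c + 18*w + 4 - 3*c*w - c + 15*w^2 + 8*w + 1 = -4*c + 15*w^2 + w*(26 - 3*c) + 8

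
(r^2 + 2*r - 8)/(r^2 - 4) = (r + 4)/(r + 2)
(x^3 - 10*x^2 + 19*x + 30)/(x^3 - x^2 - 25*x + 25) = (x^2 - 5*x - 6)/(x^2 + 4*x - 5)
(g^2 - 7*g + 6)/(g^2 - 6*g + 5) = (g - 6)/(g - 5)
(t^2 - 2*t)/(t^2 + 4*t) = (t - 2)/(t + 4)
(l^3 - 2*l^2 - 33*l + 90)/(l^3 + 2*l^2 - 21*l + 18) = (l - 5)/(l - 1)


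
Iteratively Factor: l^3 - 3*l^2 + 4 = (l + 1)*(l^2 - 4*l + 4) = (l - 2)*(l + 1)*(l - 2)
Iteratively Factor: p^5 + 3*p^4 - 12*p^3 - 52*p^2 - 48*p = (p + 2)*(p^4 + p^3 - 14*p^2 - 24*p) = p*(p + 2)*(p^3 + p^2 - 14*p - 24) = p*(p + 2)^2*(p^2 - p - 12) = p*(p + 2)^2*(p + 3)*(p - 4)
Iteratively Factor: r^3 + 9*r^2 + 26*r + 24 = (r + 4)*(r^2 + 5*r + 6) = (r + 2)*(r + 4)*(r + 3)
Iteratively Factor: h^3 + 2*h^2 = (h)*(h^2 + 2*h) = h^2*(h + 2)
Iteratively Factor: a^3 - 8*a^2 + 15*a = (a - 5)*(a^2 - 3*a) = a*(a - 5)*(a - 3)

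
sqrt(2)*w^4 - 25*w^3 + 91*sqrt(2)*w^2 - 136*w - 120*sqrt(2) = (w - 6*sqrt(2))*(w - 5*sqrt(2))*(w - 2*sqrt(2))*(sqrt(2)*w + 1)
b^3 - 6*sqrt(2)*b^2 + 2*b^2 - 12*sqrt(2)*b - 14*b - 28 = (b + 2)*(b - 7*sqrt(2))*(b + sqrt(2))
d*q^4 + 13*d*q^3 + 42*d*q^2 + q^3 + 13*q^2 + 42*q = q*(q + 6)*(q + 7)*(d*q + 1)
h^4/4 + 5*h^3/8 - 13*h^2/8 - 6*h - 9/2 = (h/2 + 1)^2*(h - 3)*(h + 3/2)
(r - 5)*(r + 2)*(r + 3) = r^3 - 19*r - 30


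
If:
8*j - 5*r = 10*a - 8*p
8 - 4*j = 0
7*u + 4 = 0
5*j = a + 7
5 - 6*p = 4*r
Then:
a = 3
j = 2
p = 81/62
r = -22/31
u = -4/7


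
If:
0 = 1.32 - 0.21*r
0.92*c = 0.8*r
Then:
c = 5.47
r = 6.29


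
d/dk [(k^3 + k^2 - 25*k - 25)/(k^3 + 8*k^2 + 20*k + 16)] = (7*k^3 + 76*k^2 + 191*k + 50)/(k^5 + 14*k^4 + 76*k^3 + 200*k^2 + 256*k + 128)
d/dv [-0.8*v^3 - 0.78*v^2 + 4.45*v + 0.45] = -2.4*v^2 - 1.56*v + 4.45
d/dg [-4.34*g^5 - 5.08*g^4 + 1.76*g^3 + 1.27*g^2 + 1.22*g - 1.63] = -21.7*g^4 - 20.32*g^3 + 5.28*g^2 + 2.54*g + 1.22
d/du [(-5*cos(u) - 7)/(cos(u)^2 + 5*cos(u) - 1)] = (5*sin(u)^2 - 14*cos(u) - 45)*sin(u)/(-sin(u)^2 + 5*cos(u))^2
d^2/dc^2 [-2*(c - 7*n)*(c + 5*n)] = -4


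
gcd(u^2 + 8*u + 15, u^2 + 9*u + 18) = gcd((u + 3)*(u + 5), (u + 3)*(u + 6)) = u + 3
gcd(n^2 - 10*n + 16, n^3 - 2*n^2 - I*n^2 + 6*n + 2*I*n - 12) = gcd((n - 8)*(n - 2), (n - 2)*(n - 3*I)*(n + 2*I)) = n - 2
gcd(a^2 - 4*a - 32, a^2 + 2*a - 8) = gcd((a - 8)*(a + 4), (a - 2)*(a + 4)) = a + 4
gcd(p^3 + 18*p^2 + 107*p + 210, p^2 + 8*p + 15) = p + 5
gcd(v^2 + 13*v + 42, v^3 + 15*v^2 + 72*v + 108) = v + 6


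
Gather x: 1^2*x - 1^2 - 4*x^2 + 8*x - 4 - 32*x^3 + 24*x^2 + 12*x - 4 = -32*x^3 + 20*x^2 + 21*x - 9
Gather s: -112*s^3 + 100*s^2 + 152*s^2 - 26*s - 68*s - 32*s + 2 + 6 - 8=-112*s^3 + 252*s^2 - 126*s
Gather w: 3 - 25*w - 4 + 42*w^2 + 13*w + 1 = 42*w^2 - 12*w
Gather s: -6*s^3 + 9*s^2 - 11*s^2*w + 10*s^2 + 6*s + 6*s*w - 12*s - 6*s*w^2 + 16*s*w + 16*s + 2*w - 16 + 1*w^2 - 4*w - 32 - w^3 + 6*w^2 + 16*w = -6*s^3 + s^2*(19 - 11*w) + s*(-6*w^2 + 22*w + 10) - w^3 + 7*w^2 + 14*w - 48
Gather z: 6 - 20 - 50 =-64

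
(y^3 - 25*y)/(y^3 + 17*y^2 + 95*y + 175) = y*(y - 5)/(y^2 + 12*y + 35)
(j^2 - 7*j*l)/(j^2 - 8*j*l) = (j - 7*l)/(j - 8*l)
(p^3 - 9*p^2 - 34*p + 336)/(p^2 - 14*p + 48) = (p^2 - p - 42)/(p - 6)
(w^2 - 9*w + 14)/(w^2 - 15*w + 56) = (w - 2)/(w - 8)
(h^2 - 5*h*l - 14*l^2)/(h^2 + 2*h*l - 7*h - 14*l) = (h - 7*l)/(h - 7)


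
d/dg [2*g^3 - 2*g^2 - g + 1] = 6*g^2 - 4*g - 1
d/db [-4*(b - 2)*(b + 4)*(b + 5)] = -12*b^2 - 56*b - 8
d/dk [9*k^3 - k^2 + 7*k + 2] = 27*k^2 - 2*k + 7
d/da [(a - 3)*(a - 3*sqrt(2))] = 2*a - 3*sqrt(2) - 3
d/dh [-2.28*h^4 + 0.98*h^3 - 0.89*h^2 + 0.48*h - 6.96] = -9.12*h^3 + 2.94*h^2 - 1.78*h + 0.48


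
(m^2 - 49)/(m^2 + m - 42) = (m - 7)/(m - 6)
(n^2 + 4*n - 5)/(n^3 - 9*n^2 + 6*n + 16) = (n^2 + 4*n - 5)/(n^3 - 9*n^2 + 6*n + 16)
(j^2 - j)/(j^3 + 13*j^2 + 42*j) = (j - 1)/(j^2 + 13*j + 42)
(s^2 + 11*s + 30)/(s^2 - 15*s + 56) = (s^2 + 11*s + 30)/(s^2 - 15*s + 56)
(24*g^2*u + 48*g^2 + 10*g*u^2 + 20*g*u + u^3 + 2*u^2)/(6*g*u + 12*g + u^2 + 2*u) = 4*g + u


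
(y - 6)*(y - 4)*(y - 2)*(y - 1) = y^4 - 13*y^3 + 56*y^2 - 92*y + 48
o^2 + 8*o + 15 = (o + 3)*(o + 5)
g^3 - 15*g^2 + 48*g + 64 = (g - 8)^2*(g + 1)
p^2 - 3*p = p*(p - 3)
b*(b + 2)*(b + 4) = b^3 + 6*b^2 + 8*b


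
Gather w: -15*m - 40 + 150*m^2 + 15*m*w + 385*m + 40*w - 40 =150*m^2 + 370*m + w*(15*m + 40) - 80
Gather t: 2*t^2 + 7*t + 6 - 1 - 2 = 2*t^2 + 7*t + 3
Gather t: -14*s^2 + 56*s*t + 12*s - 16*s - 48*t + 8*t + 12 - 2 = -14*s^2 - 4*s + t*(56*s - 40) + 10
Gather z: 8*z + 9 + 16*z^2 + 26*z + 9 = 16*z^2 + 34*z + 18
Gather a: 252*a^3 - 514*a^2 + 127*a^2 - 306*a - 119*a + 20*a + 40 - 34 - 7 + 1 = 252*a^3 - 387*a^2 - 405*a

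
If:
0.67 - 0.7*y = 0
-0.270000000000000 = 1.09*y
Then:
No Solution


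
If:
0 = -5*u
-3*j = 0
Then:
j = 0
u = 0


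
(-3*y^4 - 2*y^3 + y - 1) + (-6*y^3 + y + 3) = -3*y^4 - 8*y^3 + 2*y + 2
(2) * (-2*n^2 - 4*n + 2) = -4*n^2 - 8*n + 4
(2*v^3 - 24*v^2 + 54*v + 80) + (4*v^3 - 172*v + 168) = 6*v^3 - 24*v^2 - 118*v + 248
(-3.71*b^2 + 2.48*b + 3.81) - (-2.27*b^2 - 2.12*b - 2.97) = -1.44*b^2 + 4.6*b + 6.78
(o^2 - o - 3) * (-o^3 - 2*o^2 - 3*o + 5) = -o^5 - o^4 + 2*o^3 + 14*o^2 + 4*o - 15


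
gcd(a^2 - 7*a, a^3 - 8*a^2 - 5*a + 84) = a - 7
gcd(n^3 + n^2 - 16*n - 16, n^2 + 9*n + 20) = n + 4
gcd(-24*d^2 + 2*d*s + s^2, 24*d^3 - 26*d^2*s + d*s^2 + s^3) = -24*d^2 + 2*d*s + s^2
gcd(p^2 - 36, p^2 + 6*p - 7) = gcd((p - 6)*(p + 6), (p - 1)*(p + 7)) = 1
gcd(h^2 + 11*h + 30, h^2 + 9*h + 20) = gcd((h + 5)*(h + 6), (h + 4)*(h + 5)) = h + 5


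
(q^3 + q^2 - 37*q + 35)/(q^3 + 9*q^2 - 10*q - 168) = (q^2 - 6*q + 5)/(q^2 + 2*q - 24)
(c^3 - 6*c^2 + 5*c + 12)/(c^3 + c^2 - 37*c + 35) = (c^3 - 6*c^2 + 5*c + 12)/(c^3 + c^2 - 37*c + 35)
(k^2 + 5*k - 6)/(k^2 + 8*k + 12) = (k - 1)/(k + 2)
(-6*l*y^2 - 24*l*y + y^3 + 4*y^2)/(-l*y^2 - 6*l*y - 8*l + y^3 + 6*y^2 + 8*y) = y*(-6*l + y)/(-l*y - 2*l + y^2 + 2*y)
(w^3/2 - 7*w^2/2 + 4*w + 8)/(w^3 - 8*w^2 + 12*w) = (w^3 - 7*w^2 + 8*w + 16)/(2*w*(w^2 - 8*w + 12))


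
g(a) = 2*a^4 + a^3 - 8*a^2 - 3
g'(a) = 8*a^3 + 3*a^2 - 16*a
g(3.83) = 366.18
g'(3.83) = 432.18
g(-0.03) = -3.01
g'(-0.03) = 0.48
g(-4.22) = 413.66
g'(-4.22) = -480.27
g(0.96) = -7.79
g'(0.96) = -5.52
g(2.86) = 88.77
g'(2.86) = 165.93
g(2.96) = 106.37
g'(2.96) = 186.40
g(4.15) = 523.92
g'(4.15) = 557.05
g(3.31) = 185.69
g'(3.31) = 270.03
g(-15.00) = 96072.00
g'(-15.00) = -26085.00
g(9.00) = 13200.00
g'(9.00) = 5931.00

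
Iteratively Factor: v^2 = (v)*(v)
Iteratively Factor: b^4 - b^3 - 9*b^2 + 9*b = (b)*(b^3 - b^2 - 9*b + 9) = b*(b + 3)*(b^2 - 4*b + 3) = b*(b - 3)*(b + 3)*(b - 1)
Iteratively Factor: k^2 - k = (k - 1)*(k)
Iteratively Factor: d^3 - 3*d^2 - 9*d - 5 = (d - 5)*(d^2 + 2*d + 1) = (d - 5)*(d + 1)*(d + 1)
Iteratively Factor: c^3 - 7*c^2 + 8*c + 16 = (c - 4)*(c^2 - 3*c - 4) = (c - 4)^2*(c + 1)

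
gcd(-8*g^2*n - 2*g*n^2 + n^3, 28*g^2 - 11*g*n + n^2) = 4*g - n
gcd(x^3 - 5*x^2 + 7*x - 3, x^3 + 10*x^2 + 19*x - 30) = x - 1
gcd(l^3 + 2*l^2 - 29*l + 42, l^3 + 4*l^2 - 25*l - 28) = l + 7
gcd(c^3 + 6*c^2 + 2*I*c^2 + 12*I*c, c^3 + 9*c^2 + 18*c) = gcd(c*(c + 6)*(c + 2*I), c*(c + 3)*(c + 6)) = c^2 + 6*c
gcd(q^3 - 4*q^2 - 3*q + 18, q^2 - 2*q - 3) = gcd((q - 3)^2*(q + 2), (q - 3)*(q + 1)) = q - 3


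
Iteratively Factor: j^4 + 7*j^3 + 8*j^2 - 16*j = (j + 4)*(j^3 + 3*j^2 - 4*j) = j*(j + 4)*(j^2 + 3*j - 4) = j*(j + 4)^2*(j - 1)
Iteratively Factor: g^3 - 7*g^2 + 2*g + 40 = (g - 5)*(g^2 - 2*g - 8) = (g - 5)*(g + 2)*(g - 4)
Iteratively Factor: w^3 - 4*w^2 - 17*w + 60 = (w + 4)*(w^2 - 8*w + 15) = (w - 3)*(w + 4)*(w - 5)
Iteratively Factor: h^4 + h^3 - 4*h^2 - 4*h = (h - 2)*(h^3 + 3*h^2 + 2*h) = (h - 2)*(h + 1)*(h^2 + 2*h) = (h - 2)*(h + 1)*(h + 2)*(h)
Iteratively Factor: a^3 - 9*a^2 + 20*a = (a - 4)*(a^2 - 5*a) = (a - 5)*(a - 4)*(a)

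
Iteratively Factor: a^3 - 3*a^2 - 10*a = (a - 5)*(a^2 + 2*a) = a*(a - 5)*(a + 2)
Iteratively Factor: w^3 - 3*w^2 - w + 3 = (w + 1)*(w^2 - 4*w + 3) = (w - 3)*(w + 1)*(w - 1)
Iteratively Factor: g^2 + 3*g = (g)*(g + 3)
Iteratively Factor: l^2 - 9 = (l - 3)*(l + 3)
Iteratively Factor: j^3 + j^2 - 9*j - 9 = (j - 3)*(j^2 + 4*j + 3) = (j - 3)*(j + 3)*(j + 1)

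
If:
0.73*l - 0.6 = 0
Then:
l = 0.82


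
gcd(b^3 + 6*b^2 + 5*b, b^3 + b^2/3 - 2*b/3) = b^2 + b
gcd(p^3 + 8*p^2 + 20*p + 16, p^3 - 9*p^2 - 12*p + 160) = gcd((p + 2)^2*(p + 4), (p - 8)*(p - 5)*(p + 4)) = p + 4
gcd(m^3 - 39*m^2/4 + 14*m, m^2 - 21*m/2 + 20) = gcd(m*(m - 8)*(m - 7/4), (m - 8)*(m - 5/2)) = m - 8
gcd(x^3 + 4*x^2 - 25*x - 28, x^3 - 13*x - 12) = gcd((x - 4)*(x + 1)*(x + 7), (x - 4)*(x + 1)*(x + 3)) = x^2 - 3*x - 4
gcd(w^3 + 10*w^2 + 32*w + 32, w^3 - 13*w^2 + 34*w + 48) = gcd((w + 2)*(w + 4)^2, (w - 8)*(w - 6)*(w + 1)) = 1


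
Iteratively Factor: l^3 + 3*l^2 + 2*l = (l)*(l^2 + 3*l + 2) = l*(l + 2)*(l + 1)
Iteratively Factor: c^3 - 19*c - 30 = (c - 5)*(c^2 + 5*c + 6) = (c - 5)*(c + 2)*(c + 3)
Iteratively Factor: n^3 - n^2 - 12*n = (n - 4)*(n^2 + 3*n) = n*(n - 4)*(n + 3)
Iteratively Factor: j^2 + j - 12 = (j - 3)*(j + 4)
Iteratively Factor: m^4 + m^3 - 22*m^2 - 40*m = (m)*(m^3 + m^2 - 22*m - 40) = m*(m + 2)*(m^2 - m - 20) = m*(m + 2)*(m + 4)*(m - 5)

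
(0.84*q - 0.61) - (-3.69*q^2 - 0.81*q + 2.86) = 3.69*q^2 + 1.65*q - 3.47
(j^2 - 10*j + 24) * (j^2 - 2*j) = j^4 - 12*j^3 + 44*j^2 - 48*j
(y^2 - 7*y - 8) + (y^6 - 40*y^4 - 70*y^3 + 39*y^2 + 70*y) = y^6 - 40*y^4 - 70*y^3 + 40*y^2 + 63*y - 8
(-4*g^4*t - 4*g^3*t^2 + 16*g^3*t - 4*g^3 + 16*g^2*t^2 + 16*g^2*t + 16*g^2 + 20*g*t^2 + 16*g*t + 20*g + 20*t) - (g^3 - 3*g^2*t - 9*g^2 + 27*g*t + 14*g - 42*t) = -4*g^4*t - 4*g^3*t^2 + 16*g^3*t - 5*g^3 + 16*g^2*t^2 + 19*g^2*t + 25*g^2 + 20*g*t^2 - 11*g*t + 6*g + 62*t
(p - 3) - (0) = p - 3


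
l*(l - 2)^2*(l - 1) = l^4 - 5*l^3 + 8*l^2 - 4*l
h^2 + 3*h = h*(h + 3)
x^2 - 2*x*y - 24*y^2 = (x - 6*y)*(x + 4*y)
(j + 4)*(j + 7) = j^2 + 11*j + 28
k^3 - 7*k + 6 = (k - 2)*(k - 1)*(k + 3)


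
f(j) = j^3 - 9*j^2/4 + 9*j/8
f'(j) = 3*j^2 - 9*j/2 + 9/8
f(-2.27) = -25.84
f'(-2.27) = 26.80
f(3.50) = 19.25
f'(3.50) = 22.12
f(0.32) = 0.16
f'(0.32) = -0.01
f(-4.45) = -137.68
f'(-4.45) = 80.56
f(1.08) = -0.15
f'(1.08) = -0.24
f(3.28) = 14.77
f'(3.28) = 18.64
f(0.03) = 0.03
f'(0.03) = 0.99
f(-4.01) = -105.17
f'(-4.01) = 67.41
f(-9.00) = -921.38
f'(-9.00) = 284.62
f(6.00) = 141.75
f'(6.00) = 82.12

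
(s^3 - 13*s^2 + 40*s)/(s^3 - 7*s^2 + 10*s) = (s - 8)/(s - 2)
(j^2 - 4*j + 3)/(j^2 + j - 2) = (j - 3)/(j + 2)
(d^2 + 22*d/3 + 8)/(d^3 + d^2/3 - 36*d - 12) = (3*d + 4)/(3*d^2 - 17*d - 6)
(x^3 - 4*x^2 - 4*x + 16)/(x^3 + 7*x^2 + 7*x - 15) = (x^3 - 4*x^2 - 4*x + 16)/(x^3 + 7*x^2 + 7*x - 15)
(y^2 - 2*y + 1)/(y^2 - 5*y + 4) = (y - 1)/(y - 4)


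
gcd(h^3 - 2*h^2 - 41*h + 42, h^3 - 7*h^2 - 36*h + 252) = h^2 - h - 42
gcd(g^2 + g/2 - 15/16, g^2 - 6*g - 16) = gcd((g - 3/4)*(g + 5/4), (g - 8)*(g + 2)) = 1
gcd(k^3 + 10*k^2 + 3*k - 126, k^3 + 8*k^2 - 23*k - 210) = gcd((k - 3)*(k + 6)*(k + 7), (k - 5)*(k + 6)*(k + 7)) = k^2 + 13*k + 42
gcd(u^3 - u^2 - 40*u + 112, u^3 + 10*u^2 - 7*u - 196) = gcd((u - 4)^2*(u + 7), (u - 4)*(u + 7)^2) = u^2 + 3*u - 28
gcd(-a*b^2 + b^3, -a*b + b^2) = a*b - b^2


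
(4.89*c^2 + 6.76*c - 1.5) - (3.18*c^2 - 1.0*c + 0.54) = 1.71*c^2 + 7.76*c - 2.04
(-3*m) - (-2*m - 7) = 7 - m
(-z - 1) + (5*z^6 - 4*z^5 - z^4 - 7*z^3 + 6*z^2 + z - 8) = 5*z^6 - 4*z^5 - z^4 - 7*z^3 + 6*z^2 - 9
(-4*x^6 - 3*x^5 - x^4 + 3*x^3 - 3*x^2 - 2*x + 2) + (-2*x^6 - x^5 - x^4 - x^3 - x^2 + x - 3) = -6*x^6 - 4*x^5 - 2*x^4 + 2*x^3 - 4*x^2 - x - 1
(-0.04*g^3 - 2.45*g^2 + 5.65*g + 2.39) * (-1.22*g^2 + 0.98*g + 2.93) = 0.0488*g^5 + 2.9498*g^4 - 9.4112*g^3 - 4.5573*g^2 + 18.8967*g + 7.0027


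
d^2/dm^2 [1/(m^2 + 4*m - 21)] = 2*(-m^2 - 4*m + 4*(m + 2)^2 + 21)/(m^2 + 4*m - 21)^3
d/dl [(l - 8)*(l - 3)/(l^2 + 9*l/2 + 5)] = 2*(31*l^2 - 76*l - 326)/(4*l^4 + 36*l^3 + 121*l^2 + 180*l + 100)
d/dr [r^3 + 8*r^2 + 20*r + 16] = 3*r^2 + 16*r + 20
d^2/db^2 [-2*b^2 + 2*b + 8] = -4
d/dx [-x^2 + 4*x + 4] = 4 - 2*x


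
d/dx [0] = 0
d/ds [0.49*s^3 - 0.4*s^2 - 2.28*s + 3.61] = 1.47*s^2 - 0.8*s - 2.28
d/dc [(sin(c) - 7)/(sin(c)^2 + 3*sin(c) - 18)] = (14*sin(c) + cos(c)^2 + 2)*cos(c)/(sin(c)^2 + 3*sin(c) - 18)^2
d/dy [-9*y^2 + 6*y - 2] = 6 - 18*y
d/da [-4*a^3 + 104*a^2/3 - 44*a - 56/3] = -12*a^2 + 208*a/3 - 44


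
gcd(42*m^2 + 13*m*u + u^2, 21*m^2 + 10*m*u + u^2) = 7*m + u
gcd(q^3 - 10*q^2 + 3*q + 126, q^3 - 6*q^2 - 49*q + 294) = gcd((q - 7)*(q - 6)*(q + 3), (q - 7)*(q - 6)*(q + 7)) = q^2 - 13*q + 42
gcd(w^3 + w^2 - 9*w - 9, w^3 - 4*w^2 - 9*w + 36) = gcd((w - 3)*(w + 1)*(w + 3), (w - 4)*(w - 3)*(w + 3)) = w^2 - 9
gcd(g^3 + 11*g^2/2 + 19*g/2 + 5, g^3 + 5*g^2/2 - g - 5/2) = g^2 + 7*g/2 + 5/2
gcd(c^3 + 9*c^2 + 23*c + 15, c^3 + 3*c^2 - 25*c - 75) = c^2 + 8*c + 15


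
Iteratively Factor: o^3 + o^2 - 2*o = (o + 2)*(o^2 - o) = (o - 1)*(o + 2)*(o)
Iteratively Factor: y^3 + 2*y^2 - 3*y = (y + 3)*(y^2 - y) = (y - 1)*(y + 3)*(y)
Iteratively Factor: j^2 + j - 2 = (j - 1)*(j + 2)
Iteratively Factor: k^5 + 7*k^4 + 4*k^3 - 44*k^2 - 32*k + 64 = (k + 2)*(k^4 + 5*k^3 - 6*k^2 - 32*k + 32) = (k - 2)*(k + 2)*(k^3 + 7*k^2 + 8*k - 16) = (k - 2)*(k - 1)*(k + 2)*(k^2 + 8*k + 16) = (k - 2)*(k - 1)*(k + 2)*(k + 4)*(k + 4)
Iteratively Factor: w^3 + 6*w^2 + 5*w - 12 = (w + 4)*(w^2 + 2*w - 3) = (w + 3)*(w + 4)*(w - 1)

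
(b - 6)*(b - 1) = b^2 - 7*b + 6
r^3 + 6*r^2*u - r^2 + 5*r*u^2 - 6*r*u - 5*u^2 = (r - 1)*(r + u)*(r + 5*u)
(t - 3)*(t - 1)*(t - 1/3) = t^3 - 13*t^2/3 + 13*t/3 - 1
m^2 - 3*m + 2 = (m - 2)*(m - 1)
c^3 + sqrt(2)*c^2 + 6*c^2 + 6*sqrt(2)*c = c*(c + 6)*(c + sqrt(2))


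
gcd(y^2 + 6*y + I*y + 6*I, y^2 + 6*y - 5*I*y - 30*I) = y + 6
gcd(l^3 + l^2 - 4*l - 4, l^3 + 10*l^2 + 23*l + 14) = l^2 + 3*l + 2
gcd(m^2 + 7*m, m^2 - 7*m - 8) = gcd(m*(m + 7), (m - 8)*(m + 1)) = 1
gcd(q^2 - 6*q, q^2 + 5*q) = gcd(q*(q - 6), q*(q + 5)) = q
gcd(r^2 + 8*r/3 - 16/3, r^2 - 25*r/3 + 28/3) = r - 4/3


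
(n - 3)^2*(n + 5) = n^3 - n^2 - 21*n + 45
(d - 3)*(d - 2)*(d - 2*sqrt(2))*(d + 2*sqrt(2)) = d^4 - 5*d^3 - 2*d^2 + 40*d - 48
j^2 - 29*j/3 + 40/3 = (j - 8)*(j - 5/3)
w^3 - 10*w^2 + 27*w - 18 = (w - 6)*(w - 3)*(w - 1)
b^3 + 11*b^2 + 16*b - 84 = (b - 2)*(b + 6)*(b + 7)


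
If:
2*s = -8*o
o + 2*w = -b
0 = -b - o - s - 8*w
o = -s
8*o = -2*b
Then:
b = 0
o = 0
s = 0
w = 0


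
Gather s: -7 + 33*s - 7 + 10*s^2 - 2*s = 10*s^2 + 31*s - 14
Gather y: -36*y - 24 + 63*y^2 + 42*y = 63*y^2 + 6*y - 24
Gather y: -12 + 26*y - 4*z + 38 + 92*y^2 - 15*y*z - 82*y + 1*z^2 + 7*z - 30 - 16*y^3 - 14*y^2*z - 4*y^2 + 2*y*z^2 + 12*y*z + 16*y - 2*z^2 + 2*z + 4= -16*y^3 + y^2*(88 - 14*z) + y*(2*z^2 - 3*z - 40) - z^2 + 5*z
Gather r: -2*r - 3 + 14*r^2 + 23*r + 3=14*r^2 + 21*r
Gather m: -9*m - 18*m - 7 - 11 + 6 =-27*m - 12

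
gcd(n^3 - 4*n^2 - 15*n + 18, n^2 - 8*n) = 1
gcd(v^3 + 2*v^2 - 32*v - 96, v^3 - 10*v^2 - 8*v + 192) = v^2 - 2*v - 24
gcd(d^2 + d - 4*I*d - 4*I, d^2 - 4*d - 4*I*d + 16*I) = d - 4*I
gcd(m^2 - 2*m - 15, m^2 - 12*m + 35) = m - 5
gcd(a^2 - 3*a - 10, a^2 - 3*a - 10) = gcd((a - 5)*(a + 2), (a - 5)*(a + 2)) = a^2 - 3*a - 10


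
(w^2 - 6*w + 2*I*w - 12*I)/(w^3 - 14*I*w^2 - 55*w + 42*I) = (w^2 + 2*w*(-3 + I) - 12*I)/(w^3 - 14*I*w^2 - 55*w + 42*I)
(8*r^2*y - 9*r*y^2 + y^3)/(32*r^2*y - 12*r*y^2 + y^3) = (-r + y)/(-4*r + y)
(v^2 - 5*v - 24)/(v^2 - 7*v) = (v^2 - 5*v - 24)/(v*(v - 7))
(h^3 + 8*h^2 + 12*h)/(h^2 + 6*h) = h + 2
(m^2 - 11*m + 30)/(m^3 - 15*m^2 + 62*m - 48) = (m - 5)/(m^2 - 9*m + 8)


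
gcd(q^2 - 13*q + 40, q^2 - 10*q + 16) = q - 8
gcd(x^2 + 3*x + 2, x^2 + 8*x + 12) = x + 2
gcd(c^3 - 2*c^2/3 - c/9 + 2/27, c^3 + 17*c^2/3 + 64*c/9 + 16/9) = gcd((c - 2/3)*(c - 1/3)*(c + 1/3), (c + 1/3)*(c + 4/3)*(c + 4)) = c + 1/3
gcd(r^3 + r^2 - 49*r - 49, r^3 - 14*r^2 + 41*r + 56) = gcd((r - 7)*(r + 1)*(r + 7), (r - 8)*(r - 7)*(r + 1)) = r^2 - 6*r - 7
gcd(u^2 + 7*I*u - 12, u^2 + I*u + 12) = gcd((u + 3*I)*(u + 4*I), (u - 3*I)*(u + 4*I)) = u + 4*I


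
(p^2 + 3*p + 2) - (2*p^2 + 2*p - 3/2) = -p^2 + p + 7/2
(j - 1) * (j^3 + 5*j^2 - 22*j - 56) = j^4 + 4*j^3 - 27*j^2 - 34*j + 56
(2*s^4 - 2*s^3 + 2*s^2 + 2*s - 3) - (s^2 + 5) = 2*s^4 - 2*s^3 + s^2 + 2*s - 8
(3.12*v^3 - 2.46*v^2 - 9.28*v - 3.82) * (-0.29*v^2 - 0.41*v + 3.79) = -0.9048*v^5 - 0.5658*v^4 + 15.5246*v^3 - 4.4108*v^2 - 33.605*v - 14.4778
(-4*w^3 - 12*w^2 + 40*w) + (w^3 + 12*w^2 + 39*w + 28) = -3*w^3 + 79*w + 28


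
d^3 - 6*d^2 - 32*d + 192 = (d - 6)*(d - 4*sqrt(2))*(d + 4*sqrt(2))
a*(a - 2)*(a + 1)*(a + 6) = a^4 + 5*a^3 - 8*a^2 - 12*a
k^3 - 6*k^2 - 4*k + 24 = (k - 6)*(k - 2)*(k + 2)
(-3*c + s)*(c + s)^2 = -3*c^3 - 5*c^2*s - c*s^2 + s^3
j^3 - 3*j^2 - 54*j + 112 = (j - 8)*(j - 2)*(j + 7)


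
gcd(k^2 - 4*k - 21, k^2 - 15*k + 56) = k - 7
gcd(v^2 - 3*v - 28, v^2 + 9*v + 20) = v + 4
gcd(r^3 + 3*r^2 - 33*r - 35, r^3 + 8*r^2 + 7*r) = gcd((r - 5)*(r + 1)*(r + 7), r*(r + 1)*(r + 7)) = r^2 + 8*r + 7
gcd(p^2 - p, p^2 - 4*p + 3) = p - 1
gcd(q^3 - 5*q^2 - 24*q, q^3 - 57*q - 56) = q - 8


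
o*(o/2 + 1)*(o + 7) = o^3/2 + 9*o^2/2 + 7*o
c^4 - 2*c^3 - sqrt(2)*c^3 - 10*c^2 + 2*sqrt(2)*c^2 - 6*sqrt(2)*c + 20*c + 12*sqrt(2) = (c - 2)*(c - 3*sqrt(2))*(c + sqrt(2))^2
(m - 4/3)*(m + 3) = m^2 + 5*m/3 - 4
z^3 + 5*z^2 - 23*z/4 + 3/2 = (z - 1/2)^2*(z + 6)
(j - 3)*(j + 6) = j^2 + 3*j - 18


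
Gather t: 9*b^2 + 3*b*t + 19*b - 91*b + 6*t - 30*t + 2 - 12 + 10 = 9*b^2 - 72*b + t*(3*b - 24)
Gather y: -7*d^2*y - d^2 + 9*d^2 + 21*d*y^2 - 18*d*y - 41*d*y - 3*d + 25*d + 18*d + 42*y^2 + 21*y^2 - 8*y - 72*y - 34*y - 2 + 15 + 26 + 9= 8*d^2 + 40*d + y^2*(21*d + 63) + y*(-7*d^2 - 59*d - 114) + 48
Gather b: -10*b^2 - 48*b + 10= -10*b^2 - 48*b + 10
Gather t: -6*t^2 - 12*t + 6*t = -6*t^2 - 6*t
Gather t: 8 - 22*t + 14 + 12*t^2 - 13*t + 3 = 12*t^2 - 35*t + 25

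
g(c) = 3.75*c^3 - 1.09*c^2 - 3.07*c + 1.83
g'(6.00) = 388.85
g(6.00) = 754.17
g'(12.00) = 1590.77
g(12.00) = 6288.03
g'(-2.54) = 75.05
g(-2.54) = -58.86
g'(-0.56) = 1.68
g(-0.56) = 2.55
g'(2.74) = 75.42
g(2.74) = 62.38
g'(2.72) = 74.23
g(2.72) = 60.88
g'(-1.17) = 14.88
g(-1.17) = -2.08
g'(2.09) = 41.51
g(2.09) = 24.89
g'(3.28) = 110.81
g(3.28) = 112.36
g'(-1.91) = 42.13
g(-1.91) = -22.41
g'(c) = 11.25*c^2 - 2.18*c - 3.07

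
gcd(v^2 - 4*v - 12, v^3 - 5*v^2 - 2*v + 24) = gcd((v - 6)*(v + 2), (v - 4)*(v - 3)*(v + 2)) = v + 2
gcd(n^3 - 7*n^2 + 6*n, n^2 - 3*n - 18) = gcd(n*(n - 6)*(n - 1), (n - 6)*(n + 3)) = n - 6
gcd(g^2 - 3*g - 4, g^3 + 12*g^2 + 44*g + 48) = 1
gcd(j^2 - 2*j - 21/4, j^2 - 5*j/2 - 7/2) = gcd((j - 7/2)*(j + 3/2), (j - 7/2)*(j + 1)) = j - 7/2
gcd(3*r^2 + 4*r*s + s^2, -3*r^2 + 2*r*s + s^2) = 3*r + s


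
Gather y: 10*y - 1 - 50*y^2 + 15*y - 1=-50*y^2 + 25*y - 2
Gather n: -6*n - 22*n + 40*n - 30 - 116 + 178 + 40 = 12*n + 72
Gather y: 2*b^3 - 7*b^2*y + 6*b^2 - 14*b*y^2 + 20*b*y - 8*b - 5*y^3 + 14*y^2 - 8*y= 2*b^3 + 6*b^2 - 8*b - 5*y^3 + y^2*(14 - 14*b) + y*(-7*b^2 + 20*b - 8)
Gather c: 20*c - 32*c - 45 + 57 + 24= 36 - 12*c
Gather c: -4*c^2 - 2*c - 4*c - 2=-4*c^2 - 6*c - 2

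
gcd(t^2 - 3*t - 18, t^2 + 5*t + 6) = t + 3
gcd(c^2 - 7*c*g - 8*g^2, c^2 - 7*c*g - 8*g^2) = c^2 - 7*c*g - 8*g^2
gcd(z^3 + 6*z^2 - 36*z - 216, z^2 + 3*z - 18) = z + 6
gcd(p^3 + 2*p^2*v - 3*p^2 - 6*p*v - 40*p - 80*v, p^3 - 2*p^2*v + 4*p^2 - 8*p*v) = 1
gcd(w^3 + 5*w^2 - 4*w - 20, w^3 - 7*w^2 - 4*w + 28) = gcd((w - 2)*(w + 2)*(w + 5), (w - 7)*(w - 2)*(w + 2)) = w^2 - 4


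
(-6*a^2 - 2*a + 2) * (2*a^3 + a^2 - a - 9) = -12*a^5 - 10*a^4 + 8*a^3 + 58*a^2 + 16*a - 18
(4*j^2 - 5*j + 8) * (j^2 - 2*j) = 4*j^4 - 13*j^3 + 18*j^2 - 16*j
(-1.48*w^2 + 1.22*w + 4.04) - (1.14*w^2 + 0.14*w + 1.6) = -2.62*w^2 + 1.08*w + 2.44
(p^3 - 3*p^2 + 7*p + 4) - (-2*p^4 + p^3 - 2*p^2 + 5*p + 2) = 2*p^4 - p^2 + 2*p + 2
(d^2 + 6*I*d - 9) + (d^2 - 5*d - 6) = 2*d^2 - 5*d + 6*I*d - 15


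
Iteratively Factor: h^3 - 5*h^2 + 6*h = (h)*(h^2 - 5*h + 6) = h*(h - 3)*(h - 2)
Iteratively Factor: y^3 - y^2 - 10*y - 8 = (y + 2)*(y^2 - 3*y - 4) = (y - 4)*(y + 2)*(y + 1)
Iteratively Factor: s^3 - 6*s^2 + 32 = (s - 4)*(s^2 - 2*s - 8) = (s - 4)^2*(s + 2)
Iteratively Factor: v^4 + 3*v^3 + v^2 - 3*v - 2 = (v + 1)*(v^3 + 2*v^2 - v - 2) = (v + 1)*(v + 2)*(v^2 - 1) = (v - 1)*(v + 1)*(v + 2)*(v + 1)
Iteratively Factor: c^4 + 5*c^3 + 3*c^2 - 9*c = (c)*(c^3 + 5*c^2 + 3*c - 9) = c*(c + 3)*(c^2 + 2*c - 3) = c*(c - 1)*(c + 3)*(c + 3)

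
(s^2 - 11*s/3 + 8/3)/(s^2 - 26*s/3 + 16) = (s - 1)/(s - 6)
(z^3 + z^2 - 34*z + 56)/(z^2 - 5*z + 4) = (z^2 + 5*z - 14)/(z - 1)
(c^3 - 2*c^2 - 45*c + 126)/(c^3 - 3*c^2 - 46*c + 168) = (c - 3)/(c - 4)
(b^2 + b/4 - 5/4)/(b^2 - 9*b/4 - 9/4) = (-4*b^2 - b + 5)/(-4*b^2 + 9*b + 9)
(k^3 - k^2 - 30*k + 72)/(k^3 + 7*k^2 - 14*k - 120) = (k - 3)/(k + 5)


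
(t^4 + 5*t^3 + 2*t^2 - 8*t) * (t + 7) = t^5 + 12*t^4 + 37*t^3 + 6*t^2 - 56*t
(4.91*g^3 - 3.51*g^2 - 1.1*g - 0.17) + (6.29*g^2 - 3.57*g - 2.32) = 4.91*g^3 + 2.78*g^2 - 4.67*g - 2.49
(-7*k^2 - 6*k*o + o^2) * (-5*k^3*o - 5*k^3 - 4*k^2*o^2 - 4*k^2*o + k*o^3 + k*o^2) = 35*k^5*o + 35*k^5 + 58*k^4*o^2 + 58*k^4*o + 12*k^3*o^3 + 12*k^3*o^2 - 10*k^2*o^4 - 10*k^2*o^3 + k*o^5 + k*o^4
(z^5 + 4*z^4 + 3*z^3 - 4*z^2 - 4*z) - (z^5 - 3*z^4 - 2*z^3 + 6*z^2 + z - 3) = 7*z^4 + 5*z^3 - 10*z^2 - 5*z + 3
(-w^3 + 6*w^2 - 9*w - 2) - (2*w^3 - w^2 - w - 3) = -3*w^3 + 7*w^2 - 8*w + 1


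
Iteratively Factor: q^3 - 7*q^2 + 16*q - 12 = (q - 3)*(q^2 - 4*q + 4) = (q - 3)*(q - 2)*(q - 2)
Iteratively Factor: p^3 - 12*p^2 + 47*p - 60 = (p - 3)*(p^2 - 9*p + 20) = (p - 4)*(p - 3)*(p - 5)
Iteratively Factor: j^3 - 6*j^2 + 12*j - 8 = (j - 2)*(j^2 - 4*j + 4) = (j - 2)^2*(j - 2)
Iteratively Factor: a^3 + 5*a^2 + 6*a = (a + 2)*(a^2 + 3*a) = (a + 2)*(a + 3)*(a)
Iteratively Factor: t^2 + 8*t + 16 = (t + 4)*(t + 4)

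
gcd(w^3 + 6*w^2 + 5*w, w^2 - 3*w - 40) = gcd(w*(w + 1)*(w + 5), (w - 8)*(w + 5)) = w + 5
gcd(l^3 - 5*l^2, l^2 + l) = l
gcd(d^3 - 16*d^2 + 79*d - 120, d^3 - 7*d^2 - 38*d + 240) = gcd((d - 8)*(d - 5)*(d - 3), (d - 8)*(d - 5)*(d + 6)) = d^2 - 13*d + 40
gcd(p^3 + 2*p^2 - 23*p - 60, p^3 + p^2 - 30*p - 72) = p^2 + 7*p + 12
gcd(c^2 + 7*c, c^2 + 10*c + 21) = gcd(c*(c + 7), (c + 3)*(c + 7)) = c + 7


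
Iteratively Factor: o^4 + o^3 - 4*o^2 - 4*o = (o + 2)*(o^3 - o^2 - 2*o) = o*(o + 2)*(o^2 - o - 2) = o*(o + 1)*(o + 2)*(o - 2)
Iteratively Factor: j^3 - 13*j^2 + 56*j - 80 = (j - 4)*(j^2 - 9*j + 20) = (j - 4)^2*(j - 5)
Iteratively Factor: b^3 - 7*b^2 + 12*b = (b - 3)*(b^2 - 4*b) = b*(b - 3)*(b - 4)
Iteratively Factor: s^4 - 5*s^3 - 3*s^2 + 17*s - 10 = (s - 5)*(s^3 - 3*s + 2) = (s - 5)*(s + 2)*(s^2 - 2*s + 1) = (s - 5)*(s - 1)*(s + 2)*(s - 1)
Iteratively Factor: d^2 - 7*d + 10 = (d - 5)*(d - 2)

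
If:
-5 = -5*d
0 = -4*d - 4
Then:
No Solution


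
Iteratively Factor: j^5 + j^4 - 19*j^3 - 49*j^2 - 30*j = (j + 3)*(j^4 - 2*j^3 - 13*j^2 - 10*j) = (j + 1)*(j + 3)*(j^3 - 3*j^2 - 10*j) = (j - 5)*(j + 1)*(j + 3)*(j^2 + 2*j) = (j - 5)*(j + 1)*(j + 2)*(j + 3)*(j)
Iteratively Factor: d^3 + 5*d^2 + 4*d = (d + 4)*(d^2 + d) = d*(d + 4)*(d + 1)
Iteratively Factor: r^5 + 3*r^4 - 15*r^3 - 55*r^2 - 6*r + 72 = (r + 3)*(r^4 - 15*r^2 - 10*r + 24) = (r + 2)*(r + 3)*(r^3 - 2*r^2 - 11*r + 12) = (r + 2)*(r + 3)^2*(r^2 - 5*r + 4) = (r - 1)*(r + 2)*(r + 3)^2*(r - 4)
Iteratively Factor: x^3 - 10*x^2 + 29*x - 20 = (x - 4)*(x^2 - 6*x + 5) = (x - 5)*(x - 4)*(x - 1)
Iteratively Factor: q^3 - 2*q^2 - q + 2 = (q - 1)*(q^2 - q - 2) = (q - 2)*(q - 1)*(q + 1)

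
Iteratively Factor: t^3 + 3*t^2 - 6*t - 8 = (t - 2)*(t^2 + 5*t + 4) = (t - 2)*(t + 1)*(t + 4)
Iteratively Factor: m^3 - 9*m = (m)*(m^2 - 9) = m*(m + 3)*(m - 3)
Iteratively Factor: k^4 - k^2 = (k - 1)*(k^3 + k^2) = k*(k - 1)*(k^2 + k) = k*(k - 1)*(k + 1)*(k)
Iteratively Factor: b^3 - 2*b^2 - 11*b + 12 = (b - 1)*(b^2 - b - 12) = (b - 4)*(b - 1)*(b + 3)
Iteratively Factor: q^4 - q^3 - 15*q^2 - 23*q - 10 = (q + 2)*(q^3 - 3*q^2 - 9*q - 5) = (q + 1)*(q + 2)*(q^2 - 4*q - 5) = (q - 5)*(q + 1)*(q + 2)*(q + 1)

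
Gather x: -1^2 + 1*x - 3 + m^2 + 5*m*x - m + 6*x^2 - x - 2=m^2 + 5*m*x - m + 6*x^2 - 6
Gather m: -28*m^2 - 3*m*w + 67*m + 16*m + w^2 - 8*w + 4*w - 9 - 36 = -28*m^2 + m*(83 - 3*w) + w^2 - 4*w - 45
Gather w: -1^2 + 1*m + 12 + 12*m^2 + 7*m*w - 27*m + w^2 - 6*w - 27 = 12*m^2 - 26*m + w^2 + w*(7*m - 6) - 16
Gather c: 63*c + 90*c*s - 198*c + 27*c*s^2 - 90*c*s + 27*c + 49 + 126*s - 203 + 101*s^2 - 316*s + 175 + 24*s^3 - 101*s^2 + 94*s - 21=c*(27*s^2 - 108) + 24*s^3 - 96*s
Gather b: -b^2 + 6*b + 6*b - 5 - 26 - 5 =-b^2 + 12*b - 36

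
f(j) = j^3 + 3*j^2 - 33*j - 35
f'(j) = 3*j^2 + 6*j - 33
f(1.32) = -71.03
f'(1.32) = -19.85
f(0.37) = -46.75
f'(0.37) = -30.37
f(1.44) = -73.31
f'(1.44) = -18.14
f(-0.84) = -5.76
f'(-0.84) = -35.92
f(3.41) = -72.99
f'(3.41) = 22.34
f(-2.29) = 44.29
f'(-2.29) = -31.01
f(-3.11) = 66.57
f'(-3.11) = -22.64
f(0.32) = -45.22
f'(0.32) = -30.77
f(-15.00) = -2240.00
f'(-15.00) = 552.00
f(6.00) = 91.00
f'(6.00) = 111.00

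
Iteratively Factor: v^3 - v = (v + 1)*(v^2 - v) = v*(v + 1)*(v - 1)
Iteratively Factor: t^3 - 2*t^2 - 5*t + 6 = (t - 3)*(t^2 + t - 2) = (t - 3)*(t - 1)*(t + 2)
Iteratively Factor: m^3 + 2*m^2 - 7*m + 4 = (m - 1)*(m^2 + 3*m - 4) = (m - 1)^2*(m + 4)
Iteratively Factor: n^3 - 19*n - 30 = (n - 5)*(n^2 + 5*n + 6) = (n - 5)*(n + 2)*(n + 3)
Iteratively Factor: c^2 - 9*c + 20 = (c - 4)*(c - 5)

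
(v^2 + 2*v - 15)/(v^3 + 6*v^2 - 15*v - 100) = (v - 3)/(v^2 + v - 20)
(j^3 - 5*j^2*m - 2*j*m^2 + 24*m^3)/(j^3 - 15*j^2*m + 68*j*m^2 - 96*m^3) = (j + 2*m)/(j - 8*m)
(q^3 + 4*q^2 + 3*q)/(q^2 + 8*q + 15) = q*(q + 1)/(q + 5)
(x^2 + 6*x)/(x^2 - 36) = x/(x - 6)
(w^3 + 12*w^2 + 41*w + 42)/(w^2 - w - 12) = (w^2 + 9*w + 14)/(w - 4)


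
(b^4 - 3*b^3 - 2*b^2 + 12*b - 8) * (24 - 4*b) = -4*b^5 + 36*b^4 - 64*b^3 - 96*b^2 + 320*b - 192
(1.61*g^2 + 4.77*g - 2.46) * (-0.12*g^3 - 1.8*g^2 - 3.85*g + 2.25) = -0.1932*g^5 - 3.4704*g^4 - 14.4893*g^3 - 10.314*g^2 + 20.2035*g - 5.535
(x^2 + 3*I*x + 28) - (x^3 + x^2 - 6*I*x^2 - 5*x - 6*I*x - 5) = -x^3 + 6*I*x^2 + 5*x + 9*I*x + 33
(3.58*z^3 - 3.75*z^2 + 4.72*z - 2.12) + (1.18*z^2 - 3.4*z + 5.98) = 3.58*z^3 - 2.57*z^2 + 1.32*z + 3.86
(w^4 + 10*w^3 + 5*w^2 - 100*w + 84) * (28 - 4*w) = -4*w^5 - 12*w^4 + 260*w^3 + 540*w^2 - 3136*w + 2352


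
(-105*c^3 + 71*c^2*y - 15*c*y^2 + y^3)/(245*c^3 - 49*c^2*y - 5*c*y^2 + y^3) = (-3*c + y)/(7*c + y)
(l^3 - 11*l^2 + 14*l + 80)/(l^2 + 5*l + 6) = (l^2 - 13*l + 40)/(l + 3)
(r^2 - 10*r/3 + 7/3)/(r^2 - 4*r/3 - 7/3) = (r - 1)/(r + 1)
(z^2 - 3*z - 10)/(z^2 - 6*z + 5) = (z + 2)/(z - 1)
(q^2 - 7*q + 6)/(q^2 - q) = (q - 6)/q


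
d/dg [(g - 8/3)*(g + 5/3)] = 2*g - 1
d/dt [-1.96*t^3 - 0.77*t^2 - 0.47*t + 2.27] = -5.88*t^2 - 1.54*t - 0.47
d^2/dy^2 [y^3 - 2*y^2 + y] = 6*y - 4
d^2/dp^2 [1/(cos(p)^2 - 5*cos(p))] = (-(1 - cos(2*p))^2 - 75*cos(p)/4 - 27*cos(2*p)/2 + 15*cos(3*p)/4 + 81/2)/((cos(p) - 5)^3*cos(p)^3)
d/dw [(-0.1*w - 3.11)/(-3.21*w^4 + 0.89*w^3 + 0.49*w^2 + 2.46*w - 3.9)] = (-0.963*w^4 - 39.7544*w^3 + 8.3527*w^2 + 3.0478*w + 8.0406)/(10.3041*w^8 - 5.7138*w^7 - 2.3537*w^6 - 14.921*w^5 + 29.6569*w^4 - 4.5312*w^3 + 2.2296*w^2 - 19.188*w + 15.21)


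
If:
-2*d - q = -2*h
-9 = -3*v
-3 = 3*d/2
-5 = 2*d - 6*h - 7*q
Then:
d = -2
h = -27/20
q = 13/10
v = 3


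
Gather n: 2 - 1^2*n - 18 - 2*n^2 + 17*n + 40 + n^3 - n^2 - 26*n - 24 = n^3 - 3*n^2 - 10*n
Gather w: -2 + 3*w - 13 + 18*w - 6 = 21*w - 21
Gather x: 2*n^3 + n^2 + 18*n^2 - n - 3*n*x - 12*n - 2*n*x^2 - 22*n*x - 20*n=2*n^3 + 19*n^2 - 2*n*x^2 - 25*n*x - 33*n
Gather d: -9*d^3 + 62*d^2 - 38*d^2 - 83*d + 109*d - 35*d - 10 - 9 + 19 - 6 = -9*d^3 + 24*d^2 - 9*d - 6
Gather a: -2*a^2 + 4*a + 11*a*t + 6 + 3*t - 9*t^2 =-2*a^2 + a*(11*t + 4) - 9*t^2 + 3*t + 6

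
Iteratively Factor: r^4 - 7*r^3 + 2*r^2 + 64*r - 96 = (r - 2)*(r^3 - 5*r^2 - 8*r + 48) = (r - 2)*(r + 3)*(r^2 - 8*r + 16) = (r - 4)*(r - 2)*(r + 3)*(r - 4)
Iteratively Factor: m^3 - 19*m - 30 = (m - 5)*(m^2 + 5*m + 6) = (m - 5)*(m + 2)*(m + 3)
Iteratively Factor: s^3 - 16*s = (s + 4)*(s^2 - 4*s) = (s - 4)*(s + 4)*(s)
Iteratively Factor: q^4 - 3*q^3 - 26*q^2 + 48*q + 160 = (q - 5)*(q^3 + 2*q^2 - 16*q - 32) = (q - 5)*(q + 4)*(q^2 - 2*q - 8) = (q - 5)*(q + 2)*(q + 4)*(q - 4)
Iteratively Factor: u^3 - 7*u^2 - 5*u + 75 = (u + 3)*(u^2 - 10*u + 25) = (u - 5)*(u + 3)*(u - 5)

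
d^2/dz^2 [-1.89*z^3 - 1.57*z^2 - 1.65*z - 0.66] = -11.34*z - 3.14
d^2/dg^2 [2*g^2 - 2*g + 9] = 4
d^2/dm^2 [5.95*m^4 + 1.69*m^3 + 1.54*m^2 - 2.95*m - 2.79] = 71.4*m^2 + 10.14*m + 3.08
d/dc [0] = 0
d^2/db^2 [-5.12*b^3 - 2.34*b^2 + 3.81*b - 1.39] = -30.72*b - 4.68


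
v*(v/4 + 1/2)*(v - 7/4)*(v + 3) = v^4/4 + 13*v^3/16 - 11*v^2/16 - 21*v/8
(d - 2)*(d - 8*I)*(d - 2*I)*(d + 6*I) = d^4 - 2*d^3 - 4*I*d^3 + 44*d^2 + 8*I*d^2 - 88*d - 96*I*d + 192*I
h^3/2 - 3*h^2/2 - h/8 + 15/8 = (h/2 + 1/2)*(h - 5/2)*(h - 3/2)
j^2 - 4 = (j - 2)*(j + 2)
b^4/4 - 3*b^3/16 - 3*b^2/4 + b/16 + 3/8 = (b/4 + 1/4)*(b - 2)*(b - 3/4)*(b + 1)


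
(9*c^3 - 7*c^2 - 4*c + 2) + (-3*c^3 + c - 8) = 6*c^3 - 7*c^2 - 3*c - 6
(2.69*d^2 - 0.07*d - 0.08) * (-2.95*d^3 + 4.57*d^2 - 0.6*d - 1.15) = -7.9355*d^5 + 12.4998*d^4 - 1.6979*d^3 - 3.4171*d^2 + 0.1285*d + 0.092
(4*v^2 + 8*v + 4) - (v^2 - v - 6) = 3*v^2 + 9*v + 10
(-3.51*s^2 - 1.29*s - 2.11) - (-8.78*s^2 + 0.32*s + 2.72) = 5.27*s^2 - 1.61*s - 4.83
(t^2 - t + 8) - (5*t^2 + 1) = -4*t^2 - t + 7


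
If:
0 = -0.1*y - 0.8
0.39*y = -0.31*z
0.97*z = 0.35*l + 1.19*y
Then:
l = 55.09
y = -8.00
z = 10.06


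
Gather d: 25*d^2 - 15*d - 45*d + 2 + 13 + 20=25*d^2 - 60*d + 35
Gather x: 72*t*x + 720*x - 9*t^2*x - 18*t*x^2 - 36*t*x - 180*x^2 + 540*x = x^2*(-18*t - 180) + x*(-9*t^2 + 36*t + 1260)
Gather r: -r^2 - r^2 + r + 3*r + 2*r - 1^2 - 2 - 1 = -2*r^2 + 6*r - 4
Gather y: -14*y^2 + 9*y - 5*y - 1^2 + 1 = -14*y^2 + 4*y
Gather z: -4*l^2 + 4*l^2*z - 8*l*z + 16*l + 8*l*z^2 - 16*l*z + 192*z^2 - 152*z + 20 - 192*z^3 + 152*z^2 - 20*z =-4*l^2 + 16*l - 192*z^3 + z^2*(8*l + 344) + z*(4*l^2 - 24*l - 172) + 20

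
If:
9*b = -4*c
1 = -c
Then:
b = 4/9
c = -1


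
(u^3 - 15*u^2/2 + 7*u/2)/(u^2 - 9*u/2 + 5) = u*(2*u^2 - 15*u + 7)/(2*u^2 - 9*u + 10)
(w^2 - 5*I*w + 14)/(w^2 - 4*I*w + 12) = (w - 7*I)/(w - 6*I)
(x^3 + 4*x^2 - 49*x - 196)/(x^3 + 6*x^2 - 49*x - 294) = (x + 4)/(x + 6)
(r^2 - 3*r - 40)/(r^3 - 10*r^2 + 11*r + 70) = (r^2 - 3*r - 40)/(r^3 - 10*r^2 + 11*r + 70)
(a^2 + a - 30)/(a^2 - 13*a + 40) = (a + 6)/(a - 8)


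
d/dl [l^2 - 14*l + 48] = 2*l - 14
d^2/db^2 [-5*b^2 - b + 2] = -10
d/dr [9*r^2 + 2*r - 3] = 18*r + 2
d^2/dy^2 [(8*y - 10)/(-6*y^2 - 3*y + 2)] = 36*(-(4*y - 5)*(4*y + 1)^2 + 2*(4*y - 1)*(6*y^2 + 3*y - 2))/(6*y^2 + 3*y - 2)^3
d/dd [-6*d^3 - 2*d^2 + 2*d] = -18*d^2 - 4*d + 2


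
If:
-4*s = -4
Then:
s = 1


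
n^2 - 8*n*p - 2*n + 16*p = (n - 2)*(n - 8*p)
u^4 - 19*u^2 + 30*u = u*(u - 3)*(u - 2)*(u + 5)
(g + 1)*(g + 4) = g^2 + 5*g + 4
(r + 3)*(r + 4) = r^2 + 7*r + 12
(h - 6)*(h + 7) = h^2 + h - 42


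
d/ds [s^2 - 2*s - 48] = 2*s - 2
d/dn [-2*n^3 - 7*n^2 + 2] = 2*n*(-3*n - 7)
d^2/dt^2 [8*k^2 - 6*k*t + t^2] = 2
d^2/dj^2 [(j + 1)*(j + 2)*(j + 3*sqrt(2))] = 6*j + 6 + 6*sqrt(2)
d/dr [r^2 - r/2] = 2*r - 1/2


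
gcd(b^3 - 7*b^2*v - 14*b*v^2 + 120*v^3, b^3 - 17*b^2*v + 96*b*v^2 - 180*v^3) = b^2 - 11*b*v + 30*v^2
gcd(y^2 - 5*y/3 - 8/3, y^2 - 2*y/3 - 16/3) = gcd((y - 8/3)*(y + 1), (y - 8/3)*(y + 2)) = y - 8/3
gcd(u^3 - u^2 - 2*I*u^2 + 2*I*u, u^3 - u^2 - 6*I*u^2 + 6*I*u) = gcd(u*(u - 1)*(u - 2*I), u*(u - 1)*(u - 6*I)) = u^2 - u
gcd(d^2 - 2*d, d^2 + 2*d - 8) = d - 2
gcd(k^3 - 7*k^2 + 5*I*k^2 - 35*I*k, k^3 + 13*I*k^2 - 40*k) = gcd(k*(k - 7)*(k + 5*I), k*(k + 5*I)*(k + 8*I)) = k^2 + 5*I*k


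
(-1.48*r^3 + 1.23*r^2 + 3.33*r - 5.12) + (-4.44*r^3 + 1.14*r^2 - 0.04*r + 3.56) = -5.92*r^3 + 2.37*r^2 + 3.29*r - 1.56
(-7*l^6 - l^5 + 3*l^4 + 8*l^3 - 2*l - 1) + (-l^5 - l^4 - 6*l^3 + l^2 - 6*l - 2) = -7*l^6 - 2*l^5 + 2*l^4 + 2*l^3 + l^2 - 8*l - 3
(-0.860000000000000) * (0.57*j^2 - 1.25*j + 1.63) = -0.4902*j^2 + 1.075*j - 1.4018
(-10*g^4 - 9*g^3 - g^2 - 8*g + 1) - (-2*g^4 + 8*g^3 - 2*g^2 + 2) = -8*g^4 - 17*g^3 + g^2 - 8*g - 1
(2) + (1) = 3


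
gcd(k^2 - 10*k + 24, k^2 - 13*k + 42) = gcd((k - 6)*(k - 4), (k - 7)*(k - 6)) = k - 6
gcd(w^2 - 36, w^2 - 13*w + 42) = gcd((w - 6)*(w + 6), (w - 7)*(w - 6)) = w - 6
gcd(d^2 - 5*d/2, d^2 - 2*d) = d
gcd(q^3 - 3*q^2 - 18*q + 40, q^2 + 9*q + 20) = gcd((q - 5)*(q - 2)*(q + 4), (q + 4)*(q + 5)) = q + 4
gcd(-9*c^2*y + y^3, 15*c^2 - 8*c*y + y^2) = -3*c + y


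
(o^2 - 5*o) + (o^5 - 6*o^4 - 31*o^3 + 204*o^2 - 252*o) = o^5 - 6*o^4 - 31*o^3 + 205*o^2 - 257*o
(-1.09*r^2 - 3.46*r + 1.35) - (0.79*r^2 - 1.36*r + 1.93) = -1.88*r^2 - 2.1*r - 0.58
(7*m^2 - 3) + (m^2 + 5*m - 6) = 8*m^2 + 5*m - 9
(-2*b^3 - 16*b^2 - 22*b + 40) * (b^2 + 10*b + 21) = -2*b^5 - 36*b^4 - 224*b^3 - 516*b^2 - 62*b + 840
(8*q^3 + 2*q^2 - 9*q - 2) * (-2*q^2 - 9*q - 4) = -16*q^5 - 76*q^4 - 32*q^3 + 77*q^2 + 54*q + 8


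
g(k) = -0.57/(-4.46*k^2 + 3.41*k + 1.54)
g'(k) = -0.57*(8.92*k - 3.41)/(-4.46*k^2 + 3.41*k + 1.54)^2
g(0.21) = -0.28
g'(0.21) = 0.21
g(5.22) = 0.01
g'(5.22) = -0.00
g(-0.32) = 72.12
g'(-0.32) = 57155.82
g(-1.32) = 0.05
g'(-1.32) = 0.08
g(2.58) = 0.03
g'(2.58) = -0.03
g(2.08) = 0.05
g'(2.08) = -0.08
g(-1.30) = 0.05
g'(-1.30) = 0.08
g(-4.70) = 0.01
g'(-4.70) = 0.00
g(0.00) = -0.37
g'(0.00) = 0.82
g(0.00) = -0.37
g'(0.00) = 0.82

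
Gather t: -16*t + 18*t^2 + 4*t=18*t^2 - 12*t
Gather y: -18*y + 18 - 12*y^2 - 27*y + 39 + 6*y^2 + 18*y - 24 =-6*y^2 - 27*y + 33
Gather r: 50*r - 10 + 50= 50*r + 40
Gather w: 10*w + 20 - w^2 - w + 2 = -w^2 + 9*w + 22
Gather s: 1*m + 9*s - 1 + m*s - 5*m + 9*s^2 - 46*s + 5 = -4*m + 9*s^2 + s*(m - 37) + 4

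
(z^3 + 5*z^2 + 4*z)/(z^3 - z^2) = (z^2 + 5*z + 4)/(z*(z - 1))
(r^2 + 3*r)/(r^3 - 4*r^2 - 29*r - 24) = r/(r^2 - 7*r - 8)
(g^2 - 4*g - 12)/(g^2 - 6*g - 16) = (g - 6)/(g - 8)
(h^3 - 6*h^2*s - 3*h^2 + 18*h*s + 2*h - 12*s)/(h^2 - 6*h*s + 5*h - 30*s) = (h^2 - 3*h + 2)/(h + 5)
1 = 1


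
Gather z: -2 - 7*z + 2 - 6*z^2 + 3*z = -6*z^2 - 4*z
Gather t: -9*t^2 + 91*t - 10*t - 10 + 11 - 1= -9*t^2 + 81*t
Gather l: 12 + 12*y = 12*y + 12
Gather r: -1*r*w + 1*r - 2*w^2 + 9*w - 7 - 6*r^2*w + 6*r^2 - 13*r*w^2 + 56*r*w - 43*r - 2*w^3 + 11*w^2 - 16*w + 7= r^2*(6 - 6*w) + r*(-13*w^2 + 55*w - 42) - 2*w^3 + 9*w^2 - 7*w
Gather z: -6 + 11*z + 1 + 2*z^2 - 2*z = 2*z^2 + 9*z - 5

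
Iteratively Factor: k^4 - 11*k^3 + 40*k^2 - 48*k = (k - 4)*(k^3 - 7*k^2 + 12*k) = (k - 4)^2*(k^2 - 3*k) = k*(k - 4)^2*(k - 3)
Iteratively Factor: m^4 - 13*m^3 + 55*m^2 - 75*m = (m)*(m^3 - 13*m^2 + 55*m - 75) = m*(m - 3)*(m^2 - 10*m + 25) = m*(m - 5)*(m - 3)*(m - 5)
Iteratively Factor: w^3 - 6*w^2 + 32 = (w - 4)*(w^2 - 2*w - 8) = (w - 4)*(w + 2)*(w - 4)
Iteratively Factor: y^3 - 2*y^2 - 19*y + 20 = (y + 4)*(y^2 - 6*y + 5) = (y - 5)*(y + 4)*(y - 1)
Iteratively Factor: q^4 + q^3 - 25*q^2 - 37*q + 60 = (q + 4)*(q^3 - 3*q^2 - 13*q + 15) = (q - 5)*(q + 4)*(q^2 + 2*q - 3) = (q - 5)*(q - 1)*(q + 4)*(q + 3)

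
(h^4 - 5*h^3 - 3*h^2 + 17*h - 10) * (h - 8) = h^5 - 13*h^4 + 37*h^3 + 41*h^2 - 146*h + 80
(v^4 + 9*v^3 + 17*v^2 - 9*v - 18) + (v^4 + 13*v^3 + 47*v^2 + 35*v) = 2*v^4 + 22*v^3 + 64*v^2 + 26*v - 18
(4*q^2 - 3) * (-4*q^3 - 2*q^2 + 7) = -16*q^5 - 8*q^4 + 12*q^3 + 34*q^2 - 21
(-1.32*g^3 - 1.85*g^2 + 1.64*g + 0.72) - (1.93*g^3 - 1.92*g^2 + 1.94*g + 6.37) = -3.25*g^3 + 0.0699999999999998*g^2 - 0.3*g - 5.65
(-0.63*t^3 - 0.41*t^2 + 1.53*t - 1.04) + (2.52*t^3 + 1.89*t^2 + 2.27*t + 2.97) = 1.89*t^3 + 1.48*t^2 + 3.8*t + 1.93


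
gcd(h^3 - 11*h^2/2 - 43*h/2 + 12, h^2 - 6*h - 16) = h - 8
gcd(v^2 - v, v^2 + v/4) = v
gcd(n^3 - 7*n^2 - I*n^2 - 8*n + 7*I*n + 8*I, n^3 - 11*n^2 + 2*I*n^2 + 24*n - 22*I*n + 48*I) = n - 8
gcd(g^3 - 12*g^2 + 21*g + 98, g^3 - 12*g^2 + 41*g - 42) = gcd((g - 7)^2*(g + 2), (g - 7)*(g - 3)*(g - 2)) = g - 7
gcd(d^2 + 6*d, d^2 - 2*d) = d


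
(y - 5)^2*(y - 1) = y^3 - 11*y^2 + 35*y - 25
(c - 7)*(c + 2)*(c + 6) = c^3 + c^2 - 44*c - 84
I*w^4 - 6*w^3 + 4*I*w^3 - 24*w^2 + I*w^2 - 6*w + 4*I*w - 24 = (w + 4)*(w + I)*(w + 6*I)*(I*w + 1)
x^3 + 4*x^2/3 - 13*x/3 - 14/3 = (x - 2)*(x + 1)*(x + 7/3)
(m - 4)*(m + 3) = m^2 - m - 12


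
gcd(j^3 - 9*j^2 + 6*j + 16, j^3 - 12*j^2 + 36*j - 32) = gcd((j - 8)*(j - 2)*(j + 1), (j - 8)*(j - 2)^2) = j^2 - 10*j + 16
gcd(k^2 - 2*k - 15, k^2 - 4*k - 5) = k - 5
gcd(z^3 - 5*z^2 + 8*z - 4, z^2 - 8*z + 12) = z - 2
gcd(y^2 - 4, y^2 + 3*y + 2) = y + 2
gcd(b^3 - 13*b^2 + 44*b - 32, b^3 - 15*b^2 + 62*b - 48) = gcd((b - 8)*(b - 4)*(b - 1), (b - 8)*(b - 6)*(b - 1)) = b^2 - 9*b + 8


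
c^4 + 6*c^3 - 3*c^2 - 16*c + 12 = (c - 1)^2*(c + 2)*(c + 6)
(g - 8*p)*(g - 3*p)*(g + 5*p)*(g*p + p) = g^4*p - 6*g^3*p^2 + g^3*p - 31*g^2*p^3 - 6*g^2*p^2 + 120*g*p^4 - 31*g*p^3 + 120*p^4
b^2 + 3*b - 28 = (b - 4)*(b + 7)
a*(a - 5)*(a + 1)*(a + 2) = a^4 - 2*a^3 - 13*a^2 - 10*a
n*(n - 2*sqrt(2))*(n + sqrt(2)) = n^3 - sqrt(2)*n^2 - 4*n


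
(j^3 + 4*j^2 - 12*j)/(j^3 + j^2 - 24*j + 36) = j/(j - 3)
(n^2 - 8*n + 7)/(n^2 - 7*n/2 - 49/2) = 2*(n - 1)/(2*n + 7)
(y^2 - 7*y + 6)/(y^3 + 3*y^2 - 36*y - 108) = (y - 1)/(y^2 + 9*y + 18)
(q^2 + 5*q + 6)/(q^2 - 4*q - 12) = (q + 3)/(q - 6)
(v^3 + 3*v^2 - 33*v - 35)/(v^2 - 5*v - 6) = (v^2 + 2*v - 35)/(v - 6)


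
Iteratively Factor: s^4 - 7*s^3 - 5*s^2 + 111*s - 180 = (s - 3)*(s^3 - 4*s^2 - 17*s + 60) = (s - 3)*(s + 4)*(s^2 - 8*s + 15) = (s - 5)*(s - 3)*(s + 4)*(s - 3)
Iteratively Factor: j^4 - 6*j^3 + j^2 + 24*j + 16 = (j - 4)*(j^3 - 2*j^2 - 7*j - 4) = (j - 4)^2*(j^2 + 2*j + 1) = (j - 4)^2*(j + 1)*(j + 1)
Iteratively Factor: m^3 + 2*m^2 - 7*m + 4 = (m - 1)*(m^2 + 3*m - 4) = (m - 1)^2*(m + 4)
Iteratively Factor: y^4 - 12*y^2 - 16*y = (y)*(y^3 - 12*y - 16) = y*(y - 4)*(y^2 + 4*y + 4) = y*(y - 4)*(y + 2)*(y + 2)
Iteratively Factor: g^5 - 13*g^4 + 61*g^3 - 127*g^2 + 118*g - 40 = (g - 4)*(g^4 - 9*g^3 + 25*g^2 - 27*g + 10) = (g - 5)*(g - 4)*(g^3 - 4*g^2 + 5*g - 2) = (g - 5)*(g - 4)*(g - 2)*(g^2 - 2*g + 1) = (g - 5)*(g - 4)*(g - 2)*(g - 1)*(g - 1)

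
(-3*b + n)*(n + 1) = -3*b*n - 3*b + n^2 + n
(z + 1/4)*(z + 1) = z^2 + 5*z/4 + 1/4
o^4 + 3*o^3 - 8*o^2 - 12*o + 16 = (o - 2)*(o - 1)*(o + 2)*(o + 4)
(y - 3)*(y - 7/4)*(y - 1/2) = y^3 - 21*y^2/4 + 61*y/8 - 21/8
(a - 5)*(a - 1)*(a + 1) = a^3 - 5*a^2 - a + 5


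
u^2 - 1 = (u - 1)*(u + 1)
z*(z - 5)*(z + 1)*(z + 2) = z^4 - 2*z^3 - 13*z^2 - 10*z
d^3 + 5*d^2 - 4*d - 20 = (d - 2)*(d + 2)*(d + 5)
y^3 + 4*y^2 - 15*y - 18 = (y - 3)*(y + 1)*(y + 6)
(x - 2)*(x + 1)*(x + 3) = x^3 + 2*x^2 - 5*x - 6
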